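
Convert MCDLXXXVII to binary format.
Convert MCDLXXXVII (Roman numeral) → 1000 + 400 + 50 + 10 + 10 + 10 + 5 + 1 + 1 = 1487 (decimal)
Convert 1487 (decimal) → 1487 = 1024 + 256 + 128 + 64 + 8 + 4 + 2 + 1 → 0b10111001111 (binary)
0b10111001111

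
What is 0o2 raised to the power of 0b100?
Convert 0o2 (octal) → 2 (decimal)
Convert 0b100 (binary) → 4 (decimal)
Compute 2 ^ 4 = 16
16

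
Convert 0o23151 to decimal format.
Convert 0o23151 (octal) → 2×4096 + 3×512 + 1×64 + 5×8 + 1 = 9833 (decimal)
9833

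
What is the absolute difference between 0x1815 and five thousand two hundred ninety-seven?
Convert 0x1815 (hexadecimal) → 1×4096 + 8×256 + 1×16 + 5 = 6165 (decimal)
Convert five thousand two hundred ninety-seven (English words) → 5×1000 + 2×100 + 97 = 5297 (decimal)
Compute |6165 - 5297| = 868
868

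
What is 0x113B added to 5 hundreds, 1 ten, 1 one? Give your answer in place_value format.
Convert 0x113B (hexadecimal) → 1×4096 + 1×256 + 3×16 + 11 = 4411 (decimal)
Convert 5 hundreds, 1 ten, 1 one (place-value notation) → 5×100 + 1×10 + 1 = 511 (decimal)
Compute 4411 + 511 = 4922
Convert 4922 (decimal) → 4922 = 4×1000 + 9×100 + 2×10 + 2 → 4 thousands, 9 hundreds, 2 tens, 2 ones (place-value notation)
4 thousands, 9 hundreds, 2 tens, 2 ones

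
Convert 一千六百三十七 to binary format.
Convert 一千六百三十七 (Chinese numeral) → 1×1000 + 6×100 + 3×10 + 7 = 1637 (decimal)
Convert 1637 (decimal) → 1637 = 1024 + 512 + 64 + 32 + 4 + 1 → 0b11001100101 (binary)
0b11001100101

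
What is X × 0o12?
Convert X (Roman numeral) → 10 (decimal)
Convert 0o12 (octal) → 1×8 + 2 = 10 (decimal)
Compute 10 × 10 = 100
100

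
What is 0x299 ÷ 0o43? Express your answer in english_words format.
Convert 0x299 (hexadecimal) → 2×256 + 9×16 + 9 = 665 (decimal)
Convert 0o43 (octal) → 4×8 + 3 = 35 (decimal)
Compute 665 ÷ 35 = 19
Convert 19 (decimal) → nineteen (English words)
nineteen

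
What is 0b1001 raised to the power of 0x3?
Convert 0b1001 (binary) → 8 + 1 = 9 (decimal)
Convert 0x3 (hexadecimal) → 3 (decimal)
Compute 9 ^ 3 = 729
729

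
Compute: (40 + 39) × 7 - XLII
Convert XLII (Roman numeral) → 40 + 1 + 1 = 42 (decimal)
Expression in decimal: (40 + 39) × 7 - 42
Parentheses first: 40 + 39 = 79
Multiply: 79 × 7 = 553
Subtract: 553 - 42 = 511
511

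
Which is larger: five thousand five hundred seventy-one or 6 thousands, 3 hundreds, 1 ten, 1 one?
Convert five thousand five hundred seventy-one (English words) → 5×1000 + 5×100 + 71 = 5571 (decimal)
Convert 6 thousands, 3 hundreds, 1 ten, 1 one (place-value notation) → 6×1000 + 3×100 + 1×10 + 1 = 6311 (decimal)
Compare 5571 vs 6311: larger = 6311
6311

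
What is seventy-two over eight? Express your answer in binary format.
Convert seventy-two (English words) → 72 (decimal)
Convert eight (English words) → 8 (decimal)
Compute 72 ÷ 8 = 9
Convert 9 (decimal) → 9 = 8 + 1 → 0b1001 (binary)
0b1001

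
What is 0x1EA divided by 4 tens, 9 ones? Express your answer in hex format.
Convert 0x1EA (hexadecimal) → 1×256 + 14×16 + 10 = 490 (decimal)
Convert 4 tens, 9 ones (place-value notation) → 4×10 + 9 = 49 (decimal)
Compute 490 ÷ 49 = 10
Convert 10 (decimal) → 0xA (hexadecimal)
0xA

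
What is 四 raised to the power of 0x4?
Convert 四 (Chinese numeral) → 4 (decimal)
Convert 0x4 (hexadecimal) → 4 (decimal)
Compute 4 ^ 4 = 256
256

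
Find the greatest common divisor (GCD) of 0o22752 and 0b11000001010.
Convert 0o22752 (octal) → 2×4096 + 2×512 + 7×64 + 5×8 + 2 = 9706 (decimal)
Convert 0b11000001010 (binary) → 1024 + 512 + 8 + 2 = 1546 (decimal)
Compute gcd(9706, 1546) = 2
2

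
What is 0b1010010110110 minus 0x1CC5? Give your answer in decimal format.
Convert 0b1010010110110 (binary) → 4096 + 1024 + 128 + 32 + 16 + 4 + 2 = 5302 (decimal)
Convert 0x1CC5 (hexadecimal) → 1×4096 + 12×256 + 12×16 + 5 = 7365 (decimal)
Compute 5302 - 7365 = -2063
-2063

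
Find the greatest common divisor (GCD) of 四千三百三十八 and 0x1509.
Convert 四千三百三十八 (Chinese numeral) → 4×1000 + 3×100 + 3×10 + 8 = 4338 (decimal)
Convert 0x1509 (hexadecimal) → 1×4096 + 5×256 + 9 = 5385 (decimal)
Compute gcd(4338, 5385) = 3
3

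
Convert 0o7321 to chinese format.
Convert 0o7321 (octal) → 7×512 + 3×64 + 2×8 + 1 = 3793 (decimal)
Convert 3793 (decimal) → 3793 = 3×1000 + 7×100 + 9×10 + 3 → 三千七百九十三 (Chinese numeral)
三千七百九十三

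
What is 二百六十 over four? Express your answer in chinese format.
Convert 二百六十 (Chinese numeral) → 2×100 + 6×10 = 260 (decimal)
Convert four (English words) → 4 (decimal)
Compute 260 ÷ 4 = 65
Convert 65 (decimal) → 65 = 6×10 + 5 → 六十五 (Chinese numeral)
六十五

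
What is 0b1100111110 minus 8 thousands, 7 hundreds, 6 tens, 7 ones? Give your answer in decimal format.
Convert 0b1100111110 (binary) → 512 + 256 + 32 + 16 + 8 + 4 + 2 = 830 (decimal)
Convert 8 thousands, 7 hundreds, 6 tens, 7 ones (place-value notation) → 8×1000 + 7×100 + 6×10 + 7 = 8767 (decimal)
Compute 830 - 8767 = -7937
-7937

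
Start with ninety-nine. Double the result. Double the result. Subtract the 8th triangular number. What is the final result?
Convert ninety-nine (English words) → 99 (decimal)
Start: 99
99 × 2 = 198
198 × 2 = 396
Convert the 8th triangular number (triangular index) → 8×9/2 = 36 (decimal)
396 - 36 = 360
360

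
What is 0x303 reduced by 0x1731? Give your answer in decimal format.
Convert 0x303 (hexadecimal) → 3×256 + 3 = 771 (decimal)
Convert 0x1731 (hexadecimal) → 1×4096 + 7×256 + 3×16 + 1 = 5937 (decimal)
Compute 771 - 5937 = -5166
-5166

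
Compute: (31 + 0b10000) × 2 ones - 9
Convert 0b10000 (binary) → 16 (decimal)
Convert 2 ones (place-value notation) → 2 (decimal)
Expression in decimal: (31 + 16) × 2 - 9
Parentheses first: 31 + 16 = 47
Multiply: 47 × 2 = 94
Subtract: 94 - 9 = 85
85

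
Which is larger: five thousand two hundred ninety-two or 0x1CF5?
Convert five thousand two hundred ninety-two (English words) → 5×1000 + 2×100 + 92 = 5292 (decimal)
Convert 0x1CF5 (hexadecimal) → 1×4096 + 12×256 + 15×16 + 5 = 7413 (decimal)
Compare 5292 vs 7413: larger = 7413
7413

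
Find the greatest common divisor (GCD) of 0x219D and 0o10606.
Convert 0x219D (hexadecimal) → 2×4096 + 1×256 + 9×16 + 13 = 8605 (decimal)
Convert 0o10606 (octal) → 1×4096 + 6×64 + 6 = 4486 (decimal)
Compute gcd(8605, 4486) = 1
1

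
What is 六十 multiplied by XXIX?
Convert 六十 (Chinese numeral) → 6×10 = 60 (decimal)
Convert XXIX (Roman numeral) → 10 + 10 + 9 = 29 (decimal)
Compute 60 × 29 = 1740
1740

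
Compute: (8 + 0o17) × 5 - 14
Convert 0o17 (octal) → 1×8 + 7 = 15 (decimal)
Expression in decimal: (8 + 15) × 5 - 14
Parentheses first: 8 + 15 = 23
Multiply: 23 × 5 = 115
Subtract: 115 - 14 = 101
101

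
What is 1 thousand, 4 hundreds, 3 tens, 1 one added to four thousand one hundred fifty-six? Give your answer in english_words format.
Convert 1 thousand, 4 hundreds, 3 tens, 1 one (place-value notation) → 1×1000 + 4×100 + 3×10 + 1 = 1431 (decimal)
Convert four thousand one hundred fifty-six (English words) → 4×1000 + 1×100 + 56 = 4156 (decimal)
Compute 1431 + 4156 = 5587
Convert 5587 (decimal) → 5587 = 5×1000 + 5×100 + 87 → five thousand five hundred eighty-seven (English words)
five thousand five hundred eighty-seven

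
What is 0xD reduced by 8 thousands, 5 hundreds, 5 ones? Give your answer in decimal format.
Convert 0xD (hexadecimal) → 13 (decimal)
Convert 8 thousands, 5 hundreds, 5 ones (place-value notation) → 8×1000 + 5×100 + 5 = 8505 (decimal)
Compute 13 - 8505 = -8492
-8492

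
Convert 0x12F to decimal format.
Convert 0x12F (hexadecimal) → 1×256 + 2×16 + 15 = 303 (decimal)
303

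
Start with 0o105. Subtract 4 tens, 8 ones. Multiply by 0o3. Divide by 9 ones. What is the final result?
Convert 0o105 (octal) → 1×64 + 5 = 69 (decimal)
Start: 69
Convert 4 tens, 8 ones (place-value notation) → 4×10 + 8 = 48 (decimal)
69 - 48 = 21
Convert 0o3 (octal) → 3 (decimal)
21 × 3 = 63
Convert 9 ones (place-value notation) → 9 (decimal)
63 ÷ 9 = 7
7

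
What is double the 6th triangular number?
The 6th triangular number = 6×7/2 = 21
Compute 21 × 2 = 42
42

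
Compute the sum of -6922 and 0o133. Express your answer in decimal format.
Convert 0o133 (octal) → 1×64 + 3×8 + 3 = 91 (decimal)
Compute -6922 + 91 = -6831
-6831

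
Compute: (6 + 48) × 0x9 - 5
Convert 0x9 (hexadecimal) → 9 (decimal)
Expression in decimal: (6 + 48) × 9 - 5
Parentheses first: 6 + 48 = 54
Multiply: 54 × 9 = 486
Subtract: 486 - 5 = 481
481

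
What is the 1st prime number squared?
The 1st prime number = 2
Compute 2² = 2 × 2 = 4
4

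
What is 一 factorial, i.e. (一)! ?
Convert 一 (Chinese numeral) → 1 (decimal)
Compute 1! = 1
1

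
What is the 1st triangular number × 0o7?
Convert the 1st triangular number (triangular index) → 1×2/2 = 1 (decimal)
Convert 0o7 (octal) → 7 (decimal)
Compute 1 × 7 = 7
7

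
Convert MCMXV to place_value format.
Convert MCMXV (Roman numeral) → 1000 + 900 + 10 + 5 = 1915 (decimal)
Convert 1915 (decimal) → 1915 = 1×1000 + 9×100 + 1×10 + 5 → 1 thousand, 9 hundreds, 1 ten, 5 ones (place-value notation)
1 thousand, 9 hundreds, 1 ten, 5 ones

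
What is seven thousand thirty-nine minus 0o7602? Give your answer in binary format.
Convert seven thousand thirty-nine (English words) → 7×1000 + 39 = 7039 (decimal)
Convert 0o7602 (octal) → 7×512 + 6×64 + 2 = 3970 (decimal)
Compute 7039 - 3970 = 3069
Convert 3069 (decimal) → 3069 = 2048 + 512 + 256 + 128 + 64 + 32 + 16 + 8 + 4 + 1 → 0b101111111101 (binary)
0b101111111101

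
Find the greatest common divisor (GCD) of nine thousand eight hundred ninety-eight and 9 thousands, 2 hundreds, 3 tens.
Convert nine thousand eight hundred ninety-eight (English words) → 9×1000 + 8×100 + 98 = 9898 (decimal)
Convert 9 thousands, 2 hundreds, 3 tens (place-value notation) → 9×1000 + 2×100 + 3×10 = 9230 (decimal)
Compute gcd(9898, 9230) = 2
2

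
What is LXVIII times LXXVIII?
Convert LXVIII (Roman numeral) → 50 + 10 + 5 + 1 + 1 + 1 = 68 (decimal)
Convert LXXVIII (Roman numeral) → 50 + 10 + 10 + 5 + 1 + 1 + 1 = 78 (decimal)
Compute 68 × 78 = 5304
5304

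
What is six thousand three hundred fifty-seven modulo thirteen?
Convert six thousand three hundred fifty-seven (English words) → 6×1000 + 3×100 + 57 = 6357 (decimal)
Convert thirteen (English words) → 13 (decimal)
Compute 6357 mod 13 = 0
0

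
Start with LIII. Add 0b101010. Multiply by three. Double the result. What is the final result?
Convert LIII (Roman numeral) → 50 + 1 + 1 + 1 = 53 (decimal)
Start: 53
Convert 0b101010 (binary) → 32 + 8 + 2 = 42 (decimal)
53 + 42 = 95
Convert three (English words) → 3 (decimal)
95 × 3 = 285
285 × 2 = 570
570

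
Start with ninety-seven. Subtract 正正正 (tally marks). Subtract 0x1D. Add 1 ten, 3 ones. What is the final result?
Convert ninety-seven (English words) → 97 (decimal)
Start: 97
Convert 正正正 (tally marks) → 5 + 5 + 5 = 15 (decimal)
97 - 15 = 82
Convert 0x1D (hexadecimal) → 1×16 + 13 = 29 (decimal)
82 - 29 = 53
Convert 1 ten, 3 ones (place-value notation) → 1×10 + 3 = 13 (decimal)
53 + 13 = 66
66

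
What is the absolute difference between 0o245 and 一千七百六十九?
Convert 0o245 (octal) → 2×64 + 4×8 + 5 = 165 (decimal)
Convert 一千七百六十九 (Chinese numeral) → 1×1000 + 7×100 + 6×10 + 9 = 1769 (decimal)
Compute |165 - 1769| = 1604
1604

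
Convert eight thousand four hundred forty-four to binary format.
Convert eight thousand four hundred forty-four (English words) → 8×1000 + 4×100 + 44 = 8444 (decimal)
Convert 8444 (decimal) → 8444 = 8192 + 128 + 64 + 32 + 16 + 8 + 4 → 0b10000011111100 (binary)
0b10000011111100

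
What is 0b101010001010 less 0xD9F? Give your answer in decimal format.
Convert 0b101010001010 (binary) → 2048 + 512 + 128 + 8 + 2 = 2698 (decimal)
Convert 0xD9F (hexadecimal) → 13×256 + 9×16 + 15 = 3487 (decimal)
Compute 2698 - 3487 = -789
-789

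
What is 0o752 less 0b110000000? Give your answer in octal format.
Convert 0o752 (octal) → 7×64 + 5×8 + 2 = 490 (decimal)
Convert 0b110000000 (binary) → 256 + 128 = 384 (decimal)
Compute 490 - 384 = 106
Convert 106 (decimal) → 106 = 1×64 + 5×8 + 2 → 0o152 (octal)
0o152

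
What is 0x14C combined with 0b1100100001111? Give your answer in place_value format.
Convert 0x14C (hexadecimal) → 1×256 + 4×16 + 12 = 332 (decimal)
Convert 0b1100100001111 (binary) → 4096 + 2048 + 256 + 8 + 4 + 2 + 1 = 6415 (decimal)
Compute 332 + 6415 = 6747
Convert 6747 (decimal) → 6747 = 6×1000 + 7×100 + 4×10 + 7 → 6 thousands, 7 hundreds, 4 tens, 7 ones (place-value notation)
6 thousands, 7 hundreds, 4 tens, 7 ones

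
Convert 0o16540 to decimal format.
Convert 0o16540 (octal) → 1×4096 + 6×512 + 5×64 + 4×8 = 7520 (decimal)
7520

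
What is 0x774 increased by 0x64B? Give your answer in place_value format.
Convert 0x774 (hexadecimal) → 7×256 + 7×16 + 4 = 1908 (decimal)
Convert 0x64B (hexadecimal) → 6×256 + 4×16 + 11 = 1611 (decimal)
Compute 1908 + 1611 = 3519
Convert 3519 (decimal) → 3519 = 3×1000 + 5×100 + 1×10 + 9 → 3 thousands, 5 hundreds, 1 ten, 9 ones (place-value notation)
3 thousands, 5 hundreds, 1 ten, 9 ones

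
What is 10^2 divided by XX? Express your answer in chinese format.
Convert 10^2 (power) → 100 (decimal)
Convert XX (Roman numeral) → 10 + 10 = 20 (decimal)
Compute 100 ÷ 20 = 5
Convert 5 (decimal) → 五 (Chinese numeral)
五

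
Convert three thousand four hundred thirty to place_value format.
Convert three thousand four hundred thirty (English words) → 3×1000 + 4×100 + 30 = 3430 (decimal)
Convert 3430 (decimal) → 3430 = 3×1000 + 4×100 + 3×10 → 3 thousands, 4 hundreds, 3 tens (place-value notation)
3 thousands, 4 hundreds, 3 tens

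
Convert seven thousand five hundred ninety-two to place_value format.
Convert seven thousand five hundred ninety-two (English words) → 7×1000 + 5×100 + 92 = 7592 (decimal)
Convert 7592 (decimal) → 7592 = 7×1000 + 5×100 + 9×10 + 2 → 7 thousands, 5 hundreds, 9 tens, 2 ones (place-value notation)
7 thousands, 5 hundreds, 9 tens, 2 ones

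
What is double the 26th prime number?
The 26th prime number = 101
Compute 101 × 2 = 202
202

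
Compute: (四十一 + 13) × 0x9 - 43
Convert 四十一 (Chinese numeral) → 4×10 + 1 = 41 (decimal)
Convert 0x9 (hexadecimal) → 9 (decimal)
Expression in decimal: (41 + 13) × 9 - 43
Parentheses first: 41 + 13 = 54
Multiply: 54 × 9 = 486
Subtract: 486 - 43 = 443
443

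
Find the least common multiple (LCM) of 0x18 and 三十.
Convert 0x18 (hexadecimal) → 1×16 + 8 = 24 (decimal)
Convert 三十 (Chinese numeral) → 3×10 = 30 (decimal)
Compute lcm(24, 30) = 120
120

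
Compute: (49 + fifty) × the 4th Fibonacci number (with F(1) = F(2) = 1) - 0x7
Convert fifty (English words) → 50 (decimal)
Convert the 4th Fibonacci number (with F(1) = F(2) = 1) (Fibonacci index) → 1, 1, 2, 3 → 3 (decimal)
Convert 0x7 (hexadecimal) → 7 (decimal)
Expression in decimal: (49 + 50) × 3 - 7
Parentheses first: 49 + 50 = 99
Multiply: 99 × 3 = 297
Subtract: 297 - 7 = 290
290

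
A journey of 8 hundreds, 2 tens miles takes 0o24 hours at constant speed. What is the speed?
Convert 8 hundreds, 2 tens (place-value notation) → 8×100 + 2×10 = 820 (decimal)
Convert 0o24 (octal) → 2×8 + 4 = 20 (decimal)
Compute 820 ÷ 20 = 41
41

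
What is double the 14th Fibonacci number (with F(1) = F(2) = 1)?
The 14th Fibonacci number (with F(1) = F(2) = 1): 1, 1, 2, 3, 5, 8, 13, 21, 34, 55, 89, 144, 233, 377 → 377
Compute 377 × 2 = 754
754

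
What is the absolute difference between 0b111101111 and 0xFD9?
Convert 0b111101111 (binary) → 256 + 128 + 64 + 32 + 8 + 4 + 2 + 1 = 495 (decimal)
Convert 0xFD9 (hexadecimal) → 15×256 + 13×16 + 9 = 4057 (decimal)
Compute |495 - 4057| = 3562
3562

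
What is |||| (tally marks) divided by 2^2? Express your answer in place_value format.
Convert |||| (tally marks) → 4 (decimal)
Convert 2^2 (power) → 4 (decimal)
Compute 4 ÷ 4 = 1
Convert 1 (decimal) → 1 one (place-value notation)
1 one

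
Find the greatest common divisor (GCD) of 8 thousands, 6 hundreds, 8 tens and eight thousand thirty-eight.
Convert 8 thousands, 6 hundreds, 8 tens (place-value notation) → 8×1000 + 6×100 + 8×10 = 8680 (decimal)
Convert eight thousand thirty-eight (English words) → 8×1000 + 38 = 8038 (decimal)
Compute gcd(8680, 8038) = 2
2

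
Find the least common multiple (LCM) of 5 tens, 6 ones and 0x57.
Convert 5 tens, 6 ones (place-value notation) → 5×10 + 6 = 56 (decimal)
Convert 0x57 (hexadecimal) → 5×16 + 7 = 87 (decimal)
Compute lcm(56, 87) = 4872
4872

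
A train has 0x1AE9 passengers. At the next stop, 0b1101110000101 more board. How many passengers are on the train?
Convert 0x1AE9 (hexadecimal) → 1×4096 + 10×256 + 14×16 + 9 = 6889 (decimal)
Convert 0b1101110000101 (binary) → 4096 + 2048 + 512 + 256 + 128 + 4 + 1 = 7045 (decimal)
Compute 6889 + 7045 = 13934
13934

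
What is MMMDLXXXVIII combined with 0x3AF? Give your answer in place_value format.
Convert MMMDLXXXVIII (Roman numeral) → 1000 + 1000 + 1000 + 500 + 50 + 10 + 10 + 10 + 5 + 1 + 1 + 1 = 3588 (decimal)
Convert 0x3AF (hexadecimal) → 3×256 + 10×16 + 15 = 943 (decimal)
Compute 3588 + 943 = 4531
Convert 4531 (decimal) → 4531 = 4×1000 + 5×100 + 3×10 + 1 → 4 thousands, 5 hundreds, 3 tens, 1 one (place-value notation)
4 thousands, 5 hundreds, 3 tens, 1 one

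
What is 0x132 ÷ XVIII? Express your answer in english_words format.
Convert 0x132 (hexadecimal) → 1×256 + 3×16 + 2 = 306 (decimal)
Convert XVIII (Roman numeral) → 10 + 5 + 1 + 1 + 1 = 18 (decimal)
Compute 306 ÷ 18 = 17
Convert 17 (decimal) → seventeen (English words)
seventeen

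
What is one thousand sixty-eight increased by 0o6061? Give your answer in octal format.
Convert one thousand sixty-eight (English words) → 1×1000 + 68 = 1068 (decimal)
Convert 0o6061 (octal) → 6×512 + 6×8 + 1 = 3121 (decimal)
Compute 1068 + 3121 = 4189
Convert 4189 (decimal) → 4189 = 1×4096 + 1×64 + 3×8 + 5 → 0o10135 (octal)
0o10135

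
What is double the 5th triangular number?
The 5th triangular number = 5×6/2 = 15
Compute 15 × 2 = 30
30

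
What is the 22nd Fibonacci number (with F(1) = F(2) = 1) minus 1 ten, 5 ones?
The 22nd Fibonacci number (with F(1) = F(2) = 1) = 17711
Convert 1 ten, 5 ones (place-value notation) → 1×10 + 5 = 15 (decimal)
Compute 17711 - 15 = 17696
17696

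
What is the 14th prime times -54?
Convert the 14th prime (prime index) → 43 (decimal)
Compute 43 × -54 = -2322
-2322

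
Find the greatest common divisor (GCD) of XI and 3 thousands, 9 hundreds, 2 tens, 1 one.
Convert XI (Roman numeral) → 10 + 1 = 11 (decimal)
Convert 3 thousands, 9 hundreds, 2 tens, 1 one (place-value notation) → 3×1000 + 9×100 + 2×10 + 1 = 3921 (decimal)
Compute gcd(11, 3921) = 1
1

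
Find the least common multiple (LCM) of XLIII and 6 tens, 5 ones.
Convert XLIII (Roman numeral) → 40 + 1 + 1 + 1 = 43 (decimal)
Convert 6 tens, 5 ones (place-value notation) → 6×10 + 5 = 65 (decimal)
Compute lcm(43, 65) = 2795
2795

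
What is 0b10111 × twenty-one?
Convert 0b10111 (binary) → 16 + 4 + 2 + 1 = 23 (decimal)
Convert twenty-one (English words) → 21 (decimal)
Compute 23 × 21 = 483
483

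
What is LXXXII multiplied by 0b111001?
Convert LXXXII (Roman numeral) → 50 + 10 + 10 + 10 + 1 + 1 = 82 (decimal)
Convert 0b111001 (binary) → 32 + 16 + 8 + 1 = 57 (decimal)
Compute 82 × 57 = 4674
4674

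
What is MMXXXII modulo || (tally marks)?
Convert MMXXXII (Roman numeral) → 1000 + 1000 + 10 + 10 + 10 + 1 + 1 = 2032 (decimal)
Convert || (tally marks) → 2 (decimal)
Compute 2032 mod 2 = 0
0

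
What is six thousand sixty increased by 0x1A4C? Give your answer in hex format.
Convert six thousand sixty (English words) → 6×1000 + 60 = 6060 (decimal)
Convert 0x1A4C (hexadecimal) → 1×4096 + 10×256 + 4×16 + 12 = 6732 (decimal)
Compute 6060 + 6732 = 12792
Convert 12792 (decimal) → 12792 = 3×4096 + 1×256 + 15×16 + 8 → 0x31F8 (hexadecimal)
0x31F8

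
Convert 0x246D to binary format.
Convert 0x246D (hexadecimal) → 2×4096 + 4×256 + 6×16 + 13 = 9325 (decimal)
Convert 9325 (decimal) → 9325 = 8192 + 1024 + 64 + 32 + 8 + 4 + 1 → 0b10010001101101 (binary)
0b10010001101101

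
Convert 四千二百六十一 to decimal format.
Convert 四千二百六十一 (Chinese numeral) → 4×1000 + 2×100 + 6×10 + 1 = 4261 (decimal)
4261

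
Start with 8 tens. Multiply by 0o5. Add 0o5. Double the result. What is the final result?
Convert 8 tens (place-value notation) → 8×10 = 80 (decimal)
Start: 80
Convert 0o5 (octal) → 5 (decimal)
80 × 5 = 400
Convert 0o5 (octal) → 5 (decimal)
400 + 5 = 405
405 × 2 = 810
810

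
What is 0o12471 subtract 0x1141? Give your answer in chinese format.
Convert 0o12471 (octal) → 1×4096 + 2×512 + 4×64 + 7×8 + 1 = 5433 (decimal)
Convert 0x1141 (hexadecimal) → 1×4096 + 1×256 + 4×16 + 1 = 4417 (decimal)
Compute 5433 - 4417 = 1016
Convert 1016 (decimal) → 1016 = 1×1000 + 1×10 + 6 → 一千零一十六 (Chinese numeral)
一千零一十六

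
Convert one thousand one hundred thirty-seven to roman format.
Convert one thousand one hundred thirty-seven (English words) → 1×1000 + 1×100 + 37 = 1137 (decimal)
Convert 1137 (decimal) → 1137 = 1000 + 100 + 10 + 10 + 10 + 5 + 1 + 1 → MCXXXVII (Roman numeral)
MCXXXVII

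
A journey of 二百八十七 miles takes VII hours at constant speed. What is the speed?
Convert 二百八十七 (Chinese numeral) → 2×100 + 8×10 + 7 = 287 (decimal)
Convert VII (Roman numeral) → 5 + 1 + 1 = 7 (decimal)
Compute 287 ÷ 7 = 41
41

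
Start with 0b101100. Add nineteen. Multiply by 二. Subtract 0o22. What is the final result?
Convert 0b101100 (binary) → 32 + 8 + 4 = 44 (decimal)
Start: 44
Convert nineteen (English words) → 19 (decimal)
44 + 19 = 63
Convert 二 (Chinese numeral) → 2 (decimal)
63 × 2 = 126
Convert 0o22 (octal) → 2×8 + 2 = 18 (decimal)
126 - 18 = 108
108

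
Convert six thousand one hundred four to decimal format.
Convert six thousand one hundred four (English words) → 6×1000 + 1×100 + 4 = 6104 (decimal)
6104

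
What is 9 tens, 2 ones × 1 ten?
Convert 9 tens, 2 ones (place-value notation) → 9×10 + 2 = 92 (decimal)
Convert 1 ten (place-value notation) → 1×10 = 10 (decimal)
Compute 92 × 10 = 920
920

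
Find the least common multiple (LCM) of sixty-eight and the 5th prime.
Convert sixty-eight (English words) → 68 (decimal)
Convert the 5th prime (prime index) → 11 (decimal)
Compute lcm(68, 11) = 748
748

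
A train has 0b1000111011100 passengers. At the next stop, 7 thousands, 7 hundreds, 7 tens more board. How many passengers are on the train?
Convert 0b1000111011100 (binary) → 4096 + 256 + 128 + 64 + 16 + 8 + 4 = 4572 (decimal)
Convert 7 thousands, 7 hundreds, 7 tens (place-value notation) → 7×1000 + 7×100 + 7×10 = 7770 (decimal)
Compute 4572 + 7770 = 12342
12342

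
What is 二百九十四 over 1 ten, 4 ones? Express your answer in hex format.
Convert 二百九十四 (Chinese numeral) → 2×100 + 9×10 + 4 = 294 (decimal)
Convert 1 ten, 4 ones (place-value notation) → 1×10 + 4 = 14 (decimal)
Compute 294 ÷ 14 = 21
Convert 21 (decimal) → 21 = 1×16 + 5 → 0x15 (hexadecimal)
0x15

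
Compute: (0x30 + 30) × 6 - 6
Convert 0x30 (hexadecimal) → 3×16 = 48 (decimal)
Expression in decimal: (48 + 30) × 6 - 6
Parentheses first: 48 + 30 = 78
Multiply: 78 × 6 = 468
Subtract: 468 - 6 = 462
462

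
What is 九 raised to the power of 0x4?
Convert 九 (Chinese numeral) → 9 (decimal)
Convert 0x4 (hexadecimal) → 4 (decimal)
Compute 9 ^ 4 = 6561
6561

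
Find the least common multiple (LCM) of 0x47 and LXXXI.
Convert 0x47 (hexadecimal) → 4×16 + 7 = 71 (decimal)
Convert LXXXI (Roman numeral) → 50 + 10 + 10 + 10 + 1 = 81 (decimal)
Compute lcm(71, 81) = 5751
5751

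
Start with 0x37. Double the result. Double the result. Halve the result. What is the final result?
Convert 0x37 (hexadecimal) → 3×16 + 7 = 55 (decimal)
Start: 55
55 × 2 = 110
110 × 2 = 220
220 ÷ 2 = 110
110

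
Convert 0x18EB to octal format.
Convert 0x18EB (hexadecimal) → 1×4096 + 8×256 + 14×16 + 11 = 6379 (decimal)
Convert 6379 (decimal) → 6379 = 1×4096 + 4×512 + 3×64 + 5×8 + 3 → 0o14353 (octal)
0o14353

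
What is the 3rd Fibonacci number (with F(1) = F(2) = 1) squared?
The 3rd Fibonacci number (with F(1) = F(2) = 1): 1, 1, 2 → 2
Compute 2² = 2 × 2 = 4
4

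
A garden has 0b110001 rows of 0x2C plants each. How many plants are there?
Convert 0x2C (hexadecimal) → 2×16 + 12 = 44 (decimal)
Convert 0b110001 (binary) → 32 + 16 + 1 = 49 (decimal)
Compute 44 × 49 = 2156
2156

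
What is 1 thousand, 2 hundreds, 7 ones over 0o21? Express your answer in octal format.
Convert 1 thousand, 2 hundreds, 7 ones (place-value notation) → 1×1000 + 2×100 + 7 = 1207 (decimal)
Convert 0o21 (octal) → 2×8 + 1 = 17 (decimal)
Compute 1207 ÷ 17 = 71
Convert 71 (decimal) → 71 = 1×64 + 7 → 0o107 (octal)
0o107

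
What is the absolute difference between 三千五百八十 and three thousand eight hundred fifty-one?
Convert 三千五百八十 (Chinese numeral) → 3×1000 + 5×100 + 8×10 = 3580 (decimal)
Convert three thousand eight hundred fifty-one (English words) → 3×1000 + 8×100 + 51 = 3851 (decimal)
Compute |3580 - 3851| = 271
271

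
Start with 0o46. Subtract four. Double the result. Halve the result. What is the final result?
Convert 0o46 (octal) → 4×8 + 6 = 38 (decimal)
Start: 38
Convert four (English words) → 4 (decimal)
38 - 4 = 34
34 × 2 = 68
68 ÷ 2 = 34
34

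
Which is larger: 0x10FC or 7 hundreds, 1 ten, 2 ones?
Convert 0x10FC (hexadecimal) → 1×4096 + 15×16 + 12 = 4348 (decimal)
Convert 7 hundreds, 1 ten, 2 ones (place-value notation) → 7×100 + 1×10 + 2 = 712 (decimal)
Compare 4348 vs 712: larger = 4348
4348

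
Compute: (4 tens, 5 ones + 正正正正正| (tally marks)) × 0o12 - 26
Convert 4 tens, 5 ones (place-value notation) → 4×10 + 5 = 45 (decimal)
Convert 正正正正正| (tally marks) → 5 + 5 + 5 + 5 + 5 + 1 = 26 (decimal)
Convert 0o12 (octal) → 1×8 + 2 = 10 (decimal)
Expression in decimal: (45 + 26) × 10 - 26
Parentheses first: 45 + 26 = 71
Multiply: 71 × 10 = 710
Subtract: 710 - 26 = 684
684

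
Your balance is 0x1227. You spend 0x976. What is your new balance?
Convert 0x1227 (hexadecimal) → 1×4096 + 2×256 + 2×16 + 7 = 4647 (decimal)
Convert 0x976 (hexadecimal) → 9×256 + 7×16 + 6 = 2422 (decimal)
Compute 4647 - 2422 = 2225
2225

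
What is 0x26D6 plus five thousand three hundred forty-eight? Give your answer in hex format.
Convert 0x26D6 (hexadecimal) → 2×4096 + 6×256 + 13×16 + 6 = 9942 (decimal)
Convert five thousand three hundred forty-eight (English words) → 5×1000 + 3×100 + 48 = 5348 (decimal)
Compute 9942 + 5348 = 15290
Convert 15290 (decimal) → 15290 = 3×4096 + 11×256 + 11×16 + 10 → 0x3BBA (hexadecimal)
0x3BBA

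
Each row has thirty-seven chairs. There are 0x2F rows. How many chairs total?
Convert thirty-seven (English words) → 37 (decimal)
Convert 0x2F (hexadecimal) → 2×16 + 15 = 47 (decimal)
Compute 37 × 47 = 1739
1739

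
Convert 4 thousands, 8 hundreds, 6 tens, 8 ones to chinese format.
Convert 4 thousands, 8 hundreds, 6 tens, 8 ones (place-value notation) → 4×1000 + 8×100 + 6×10 + 8 = 4868 (decimal)
Convert 4868 (decimal) → 4868 = 4×1000 + 8×100 + 6×10 + 8 → 四千八百六十八 (Chinese numeral)
四千八百六十八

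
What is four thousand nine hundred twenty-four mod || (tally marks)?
Convert four thousand nine hundred twenty-four (English words) → 4×1000 + 9×100 + 24 = 4924 (decimal)
Convert || (tally marks) → 2 (decimal)
Compute 4924 mod 2 = 0
0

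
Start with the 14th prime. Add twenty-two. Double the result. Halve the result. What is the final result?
Convert the 14th prime (prime index) → 43 (decimal)
Start: 43
Convert twenty-two (English words) → 22 (decimal)
43 + 22 = 65
65 × 2 = 130
130 ÷ 2 = 65
65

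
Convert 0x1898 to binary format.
Convert 0x1898 (hexadecimal) → 1×4096 + 8×256 + 9×16 + 8 = 6296 (decimal)
Convert 6296 (decimal) → 6296 = 4096 + 2048 + 128 + 16 + 8 → 0b1100010011000 (binary)
0b1100010011000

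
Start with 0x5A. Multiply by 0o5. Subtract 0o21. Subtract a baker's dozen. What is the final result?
Convert 0x5A (hexadecimal) → 5×16 + 10 = 90 (decimal)
Start: 90
Convert 0o5 (octal) → 5 (decimal)
90 × 5 = 450
Convert 0o21 (octal) → 2×8 + 1 = 17 (decimal)
450 - 17 = 433
Convert a baker's dozen (colloquial) → 13 (decimal)
433 - 13 = 420
420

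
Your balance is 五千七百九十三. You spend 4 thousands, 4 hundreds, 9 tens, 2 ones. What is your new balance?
Convert 五千七百九十三 (Chinese numeral) → 5×1000 + 7×100 + 9×10 + 3 = 5793 (decimal)
Convert 4 thousands, 4 hundreds, 9 tens, 2 ones (place-value notation) → 4×1000 + 4×100 + 9×10 + 2 = 4492 (decimal)
Compute 5793 - 4492 = 1301
1301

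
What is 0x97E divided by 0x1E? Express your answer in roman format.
Convert 0x97E (hexadecimal) → 9×256 + 7×16 + 14 = 2430 (decimal)
Convert 0x1E (hexadecimal) → 1×16 + 14 = 30 (decimal)
Compute 2430 ÷ 30 = 81
Convert 81 (decimal) → 81 = 50 + 10 + 10 + 10 + 1 → LXXXI (Roman numeral)
LXXXI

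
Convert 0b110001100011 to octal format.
Convert 0b110001100011 (binary) → 2048 + 1024 + 64 + 32 + 2 + 1 = 3171 (decimal)
Convert 3171 (decimal) → 3171 = 6×512 + 1×64 + 4×8 + 3 → 0o6143 (octal)
0o6143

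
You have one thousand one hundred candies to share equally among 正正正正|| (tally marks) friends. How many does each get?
Convert one thousand one hundred (English words) → 1×1000 + 1×100 = 1100 (decimal)
Convert 正正正正|| (tally marks) → 5 + 5 + 5 + 5 + 2 = 22 (decimal)
Compute 1100 ÷ 22 = 50
50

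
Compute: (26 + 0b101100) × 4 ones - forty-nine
Convert 0b101100 (binary) → 32 + 8 + 4 = 44 (decimal)
Convert 4 ones (place-value notation) → 4 (decimal)
Convert forty-nine (English words) → 49 (decimal)
Expression in decimal: (26 + 44) × 4 - 49
Parentheses first: 26 + 44 = 70
Multiply: 70 × 4 = 280
Subtract: 280 - 49 = 231
231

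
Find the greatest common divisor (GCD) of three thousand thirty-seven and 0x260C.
Convert three thousand thirty-seven (English words) → 3×1000 + 37 = 3037 (decimal)
Convert 0x260C (hexadecimal) → 2×4096 + 6×256 + 12 = 9740 (decimal)
Compute gcd(3037, 9740) = 1
1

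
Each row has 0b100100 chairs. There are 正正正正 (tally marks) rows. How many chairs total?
Convert 0b100100 (binary) → 32 + 4 = 36 (decimal)
Convert 正正正正 (tally marks) → 5 + 5 + 5 + 5 = 20 (decimal)
Compute 36 × 20 = 720
720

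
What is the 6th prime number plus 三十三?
The 6th prime number = 13
Convert 三十三 (Chinese numeral) → 3×10 + 3 = 33 (decimal)
Compute 13 + 33 = 46
46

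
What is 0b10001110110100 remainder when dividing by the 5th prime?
Convert 0b10001110110100 (binary) → 8192 + 512 + 256 + 128 + 32 + 16 + 4 = 9140 (decimal)
Convert the 5th prime (prime index) → 11 (decimal)
Compute 9140 mod 11 = 10
10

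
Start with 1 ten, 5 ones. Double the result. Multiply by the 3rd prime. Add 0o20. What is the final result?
Convert 1 ten, 5 ones (place-value notation) → 1×10 + 5 = 15 (decimal)
Start: 15
15 × 2 = 30
Convert the 3rd prime (prime index) → 5 (decimal)
30 × 5 = 150
Convert 0o20 (octal) → 2×8 = 16 (decimal)
150 + 16 = 166
166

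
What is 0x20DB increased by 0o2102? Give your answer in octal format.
Convert 0x20DB (hexadecimal) → 2×4096 + 13×16 + 11 = 8411 (decimal)
Convert 0o2102 (octal) → 2×512 + 1×64 + 2 = 1090 (decimal)
Compute 8411 + 1090 = 9501
Convert 9501 (decimal) → 9501 = 2×4096 + 2×512 + 4×64 + 3×8 + 5 → 0o22435 (octal)
0o22435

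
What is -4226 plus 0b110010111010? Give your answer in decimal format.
Convert 0b110010111010 (binary) → 2048 + 1024 + 128 + 32 + 16 + 8 + 2 = 3258 (decimal)
Compute -4226 + 3258 = -968
-968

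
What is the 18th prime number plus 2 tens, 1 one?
The 18th prime number = 61
Convert 2 tens, 1 one (place-value notation) → 2×10 + 1 = 21 (decimal)
Compute 61 + 21 = 82
82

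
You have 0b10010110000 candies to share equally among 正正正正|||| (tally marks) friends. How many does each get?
Convert 0b10010110000 (binary) → 1024 + 128 + 32 + 16 = 1200 (decimal)
Convert 正正正正|||| (tally marks) → 5 + 5 + 5 + 5 + 4 = 24 (decimal)
Compute 1200 ÷ 24 = 50
50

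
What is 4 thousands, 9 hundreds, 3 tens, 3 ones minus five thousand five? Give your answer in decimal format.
Convert 4 thousands, 9 hundreds, 3 tens, 3 ones (place-value notation) → 4×1000 + 9×100 + 3×10 + 3 = 4933 (decimal)
Convert five thousand five (English words) → 5×1000 + 5 = 5005 (decimal)
Compute 4933 - 5005 = -72
-72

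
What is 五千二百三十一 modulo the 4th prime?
Convert 五千二百三十一 (Chinese numeral) → 5×1000 + 2×100 + 3×10 + 1 = 5231 (decimal)
Convert the 4th prime (prime index) → 7 (decimal)
Compute 5231 mod 7 = 2
2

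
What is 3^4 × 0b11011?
Convert 3^4 (power) → 81 (decimal)
Convert 0b11011 (binary) → 16 + 8 + 2 + 1 = 27 (decimal)
Compute 81 × 27 = 2187
2187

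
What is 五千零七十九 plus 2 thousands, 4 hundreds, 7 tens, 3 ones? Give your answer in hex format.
Convert 五千零七十九 (Chinese numeral) → 5×1000 + 7×10 + 9 = 5079 (decimal)
Convert 2 thousands, 4 hundreds, 7 tens, 3 ones (place-value notation) → 2×1000 + 4×100 + 7×10 + 3 = 2473 (decimal)
Compute 5079 + 2473 = 7552
Convert 7552 (decimal) → 7552 = 1×4096 + 13×256 + 8×16 → 0x1D80 (hexadecimal)
0x1D80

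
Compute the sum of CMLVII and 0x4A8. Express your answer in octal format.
Convert CMLVII (Roman numeral) → 900 + 50 + 5 + 1 + 1 = 957 (decimal)
Convert 0x4A8 (hexadecimal) → 4×256 + 10×16 + 8 = 1192 (decimal)
Compute 957 + 1192 = 2149
Convert 2149 (decimal) → 2149 = 4×512 + 1×64 + 4×8 + 5 → 0o4145 (octal)
0o4145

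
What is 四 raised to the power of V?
Convert 四 (Chinese numeral) → 4 (decimal)
Convert V (Roman numeral) → 5 (decimal)
Compute 4 ^ 5 = 1024
1024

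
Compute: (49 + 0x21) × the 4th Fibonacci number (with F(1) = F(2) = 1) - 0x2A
Convert 0x21 (hexadecimal) → 2×16 + 1 = 33 (decimal)
Convert the 4th Fibonacci number (with F(1) = F(2) = 1) (Fibonacci index) → 1, 1, 2, 3 → 3 (decimal)
Convert 0x2A (hexadecimal) → 2×16 + 10 = 42 (decimal)
Expression in decimal: (49 + 33) × 3 - 42
Parentheses first: 49 + 33 = 82
Multiply: 82 × 3 = 246
Subtract: 246 - 42 = 204
204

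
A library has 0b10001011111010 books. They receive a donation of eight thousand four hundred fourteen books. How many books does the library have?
Convert 0b10001011111010 (binary) → 8192 + 512 + 128 + 64 + 32 + 16 + 8 + 2 = 8954 (decimal)
Convert eight thousand four hundred fourteen (English words) → 8×1000 + 4×100 + 14 = 8414 (decimal)
Compute 8954 + 8414 = 17368
17368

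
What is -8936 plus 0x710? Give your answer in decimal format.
Convert 0x710 (hexadecimal) → 7×256 + 1×16 = 1808 (decimal)
Compute -8936 + 1808 = -7128
-7128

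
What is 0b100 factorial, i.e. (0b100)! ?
Convert 0b100 (binary) → 4 (decimal)
Compute 4! = 24
24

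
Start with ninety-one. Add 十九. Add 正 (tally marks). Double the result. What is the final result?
Convert ninety-one (English words) → 91 (decimal)
Start: 91
Convert 十九 (Chinese numeral) → 1×10 + 9 = 19 (decimal)
91 + 19 = 110
Convert 正 (tally marks) → 5 (decimal)
110 + 5 = 115
115 × 2 = 230
230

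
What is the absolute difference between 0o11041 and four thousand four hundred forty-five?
Convert 0o11041 (octal) → 1×4096 + 1×512 + 4×8 + 1 = 4641 (decimal)
Convert four thousand four hundred forty-five (English words) → 4×1000 + 4×100 + 45 = 4445 (decimal)
Compute |4641 - 4445| = 196
196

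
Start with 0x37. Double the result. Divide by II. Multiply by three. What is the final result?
Convert 0x37 (hexadecimal) → 3×16 + 7 = 55 (decimal)
Start: 55
55 × 2 = 110
Convert II (Roman numeral) → 1 + 1 = 2 (decimal)
110 ÷ 2 = 55
Convert three (English words) → 3 (decimal)
55 × 3 = 165
165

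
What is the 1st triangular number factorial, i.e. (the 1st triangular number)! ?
Convert the 1st triangular number (triangular index) → 1×2/2 = 1 (decimal)
Compute 1! = 1
1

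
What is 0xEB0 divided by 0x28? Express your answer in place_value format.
Convert 0xEB0 (hexadecimal) → 14×256 + 11×16 = 3760 (decimal)
Convert 0x28 (hexadecimal) → 2×16 + 8 = 40 (decimal)
Compute 3760 ÷ 40 = 94
Convert 94 (decimal) → 94 = 9×10 + 4 → 9 tens, 4 ones (place-value notation)
9 tens, 4 ones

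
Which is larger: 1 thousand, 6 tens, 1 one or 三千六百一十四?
Convert 1 thousand, 6 tens, 1 one (place-value notation) → 1×1000 + 6×10 + 1 = 1061 (decimal)
Convert 三千六百一十四 (Chinese numeral) → 3×1000 + 6×100 + 1×10 + 4 = 3614 (decimal)
Compare 1061 vs 3614: larger = 3614
3614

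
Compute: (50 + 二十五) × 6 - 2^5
Convert 二十五 (Chinese numeral) → 2×10 + 5 = 25 (decimal)
Convert 2^5 (power) → 32 (decimal)
Expression in decimal: (50 + 25) × 6 - 32
Parentheses first: 50 + 25 = 75
Multiply: 75 × 6 = 450
Subtract: 450 - 32 = 418
418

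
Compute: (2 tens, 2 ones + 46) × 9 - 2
Convert 2 tens, 2 ones (place-value notation) → 2×10 + 2 = 22 (decimal)
Expression in decimal: (22 + 46) × 9 - 2
Parentheses first: 22 + 46 = 68
Multiply: 68 × 9 = 612
Subtract: 612 - 2 = 610
610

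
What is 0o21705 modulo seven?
Convert 0o21705 (octal) → 2×4096 + 1×512 + 7×64 + 5 = 9157 (decimal)
Convert seven (English words) → 7 (decimal)
Compute 9157 mod 7 = 1
1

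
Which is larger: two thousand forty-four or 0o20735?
Convert two thousand forty-four (English words) → 2×1000 + 44 = 2044 (decimal)
Convert 0o20735 (octal) → 2×4096 + 7×64 + 3×8 + 5 = 8669 (decimal)
Compare 2044 vs 8669: larger = 8669
8669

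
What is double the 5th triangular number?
The 5th triangular number = 5×6/2 = 15
Compute 15 × 2 = 30
30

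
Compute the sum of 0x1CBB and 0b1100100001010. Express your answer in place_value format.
Convert 0x1CBB (hexadecimal) → 1×4096 + 12×256 + 11×16 + 11 = 7355 (decimal)
Convert 0b1100100001010 (binary) → 4096 + 2048 + 256 + 8 + 2 = 6410 (decimal)
Compute 7355 + 6410 = 13765
Convert 13765 (decimal) → 13765 = 13×1000 + 7×100 + 6×10 + 5 → 13 thousands, 7 hundreds, 6 tens, 5 ones (place-value notation)
13 thousands, 7 hundreds, 6 tens, 5 ones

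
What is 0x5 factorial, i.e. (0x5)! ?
Convert 0x5 (hexadecimal) → 5 (decimal)
Compute 5! = 120
120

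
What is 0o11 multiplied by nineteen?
Convert 0o11 (octal) → 1×8 + 1 = 9 (decimal)
Convert nineteen (English words) → 19 (decimal)
Compute 9 × 19 = 171
171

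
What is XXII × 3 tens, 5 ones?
Convert XXII (Roman numeral) → 10 + 10 + 1 + 1 = 22 (decimal)
Convert 3 tens, 5 ones (place-value notation) → 3×10 + 5 = 35 (decimal)
Compute 22 × 35 = 770
770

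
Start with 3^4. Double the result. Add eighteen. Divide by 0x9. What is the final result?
Convert 3^4 (power) → 81 (decimal)
Start: 81
81 × 2 = 162
Convert eighteen (English words) → 18 (decimal)
162 + 18 = 180
Convert 0x9 (hexadecimal) → 9 (decimal)
180 ÷ 9 = 20
20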